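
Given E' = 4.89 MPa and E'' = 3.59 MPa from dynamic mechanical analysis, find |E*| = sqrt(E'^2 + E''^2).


|E*| = sqrt(E'^2 + E''^2)
= sqrt(4.89^2 + 3.59^2)
= sqrt(23.9121 + 12.8881)
= 6.066 MPa

6.066 MPa


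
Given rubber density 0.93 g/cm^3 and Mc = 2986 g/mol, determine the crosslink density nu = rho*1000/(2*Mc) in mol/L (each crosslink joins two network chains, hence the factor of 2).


nu = rho * 1000 / (2 * Mc)
nu = 0.93 * 1000 / (2 * 2986)
nu = 930.0 / 5972
nu = 0.1557 mol/L

0.1557 mol/L


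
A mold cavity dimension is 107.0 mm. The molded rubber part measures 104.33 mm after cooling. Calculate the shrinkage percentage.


Shrinkage = (mold - part) / mold * 100
= (107.0 - 104.33) / 107.0 * 100
= 2.67 / 107.0 * 100
= 2.5%

2.5%


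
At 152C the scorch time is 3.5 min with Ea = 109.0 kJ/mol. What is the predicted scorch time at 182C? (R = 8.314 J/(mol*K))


Convert temperatures: T1 = 152 + 273.15 = 425.15 K, T2 = 182 + 273.15 = 455.15 K
ts2_new = 3.5 * exp(109000 / 8.314 * (1/455.15 - 1/425.15))
1/T2 - 1/T1 = -1.5503e-04
ts2_new = 0.46 min

0.46 min


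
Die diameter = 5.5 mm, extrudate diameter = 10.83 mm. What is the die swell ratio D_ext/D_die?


Die swell ratio = D_extrudate / D_die
= 10.83 / 5.5
= 1.969

Die swell = 1.969


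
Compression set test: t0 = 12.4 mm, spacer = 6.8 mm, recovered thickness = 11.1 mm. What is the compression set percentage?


CS = (t0 - recovered) / (t0 - ts) * 100
= (12.4 - 11.1) / (12.4 - 6.8) * 100
= 1.3 / 5.6 * 100
= 23.2%

23.2%


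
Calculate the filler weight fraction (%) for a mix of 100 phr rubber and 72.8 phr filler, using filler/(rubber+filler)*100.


Filler % = filler / (rubber + filler) * 100
= 72.8 / (100 + 72.8) * 100
= 72.8 / 172.8 * 100
= 42.13%

42.13%


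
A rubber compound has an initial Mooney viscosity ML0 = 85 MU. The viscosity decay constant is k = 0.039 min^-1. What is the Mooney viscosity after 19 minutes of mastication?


ML = ML0 * exp(-k * t)
ML = 85 * exp(-0.039 * 19)
ML = 85 * 0.4766
ML = 40.51 MU

40.51 MU


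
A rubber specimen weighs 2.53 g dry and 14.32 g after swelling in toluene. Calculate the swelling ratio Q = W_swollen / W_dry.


Q = W_swollen / W_dry
Q = 14.32 / 2.53
Q = 5.66

Q = 5.66


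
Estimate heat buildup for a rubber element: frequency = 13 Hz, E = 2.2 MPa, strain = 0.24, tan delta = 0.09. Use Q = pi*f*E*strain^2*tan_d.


Q = pi * f * E * strain^2 * tan_d
= pi * 13 * 2.2 * 0.24^2 * 0.09
= pi * 13 * 2.2 * 0.0576 * 0.09
= 0.4658

Q = 0.4658


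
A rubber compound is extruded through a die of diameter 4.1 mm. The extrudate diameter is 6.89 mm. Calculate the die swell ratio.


Die swell ratio = D_extrudate / D_die
= 6.89 / 4.1
= 1.68

Die swell = 1.68


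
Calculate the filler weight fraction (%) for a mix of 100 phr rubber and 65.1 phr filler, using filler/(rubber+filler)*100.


Filler % = filler / (rubber + filler) * 100
= 65.1 / (100 + 65.1) * 100
= 65.1 / 165.1 * 100
= 39.43%

39.43%


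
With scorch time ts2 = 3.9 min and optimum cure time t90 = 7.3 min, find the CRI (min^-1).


CRI = 100 / (t90 - ts2)
= 100 / (7.3 - 3.9)
= 100 / 3.4
= 29.41 min^-1

29.41 min^-1


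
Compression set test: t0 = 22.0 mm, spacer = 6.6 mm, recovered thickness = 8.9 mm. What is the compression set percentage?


CS = (t0 - recovered) / (t0 - ts) * 100
= (22.0 - 8.9) / (22.0 - 6.6) * 100
= 13.1 / 15.4 * 100
= 85.1%

85.1%


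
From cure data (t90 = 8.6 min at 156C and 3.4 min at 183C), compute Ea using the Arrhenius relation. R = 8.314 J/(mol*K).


T1 = 429.15 K, T2 = 456.15 K
1/T1 - 1/T2 = 1.3793e-04
ln(t1/t2) = ln(8.6/3.4) = 0.9280
Ea = 8.314 * 0.9280 / 1.3793e-04 = 55937.7299 J/mol
Ea = 55.94 kJ/mol

55.94 kJ/mol


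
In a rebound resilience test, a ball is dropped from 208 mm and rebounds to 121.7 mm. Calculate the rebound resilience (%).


Resilience = h_rebound / h_drop * 100
= 121.7 / 208 * 100
= 58.5%

58.5%


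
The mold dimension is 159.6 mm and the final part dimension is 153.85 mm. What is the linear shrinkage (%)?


Shrinkage = (mold - part) / mold * 100
= (159.6 - 153.85) / 159.6 * 100
= 5.75 / 159.6 * 100
= 3.6%

3.6%


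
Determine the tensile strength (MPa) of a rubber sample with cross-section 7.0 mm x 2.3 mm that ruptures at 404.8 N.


Area = width * thickness = 7.0 * 2.3 = 16.1 mm^2
TS = force / area = 404.8 / 16.1 = 25.14 MPa

25.14 MPa


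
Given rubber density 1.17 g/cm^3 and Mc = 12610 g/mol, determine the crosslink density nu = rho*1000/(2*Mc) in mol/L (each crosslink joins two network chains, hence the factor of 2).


nu = rho * 1000 / (2 * Mc)
nu = 1.17 * 1000 / (2 * 12610)
nu = 1170.0 / 25220
nu = 0.0464 mol/L

0.0464 mol/L


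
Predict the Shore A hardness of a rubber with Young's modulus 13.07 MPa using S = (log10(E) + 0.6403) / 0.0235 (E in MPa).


log10(E) = 0.0235*S - 0.6403  =>  S = (log10(E) + 0.6403) / 0.0235
log10(13.07) = 1.116276
S = (1.116276 + 0.6403) / 0.0235 = 1.756576 / 0.0235
S = 74.7

Shore A = 74.7


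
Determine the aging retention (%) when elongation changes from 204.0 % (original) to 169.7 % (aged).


Retention = aged / original * 100
= 169.7 / 204.0 * 100
= 83.2%

83.2%


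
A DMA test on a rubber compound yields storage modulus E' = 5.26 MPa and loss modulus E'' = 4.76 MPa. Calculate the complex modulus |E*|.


|E*| = sqrt(E'^2 + E''^2)
= sqrt(5.26^2 + 4.76^2)
= sqrt(27.6676 + 22.6576)
= 7.094 MPa

7.094 MPa


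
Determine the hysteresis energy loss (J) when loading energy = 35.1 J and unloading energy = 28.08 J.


Hysteresis loss = loading - unloading
= 35.1 - 28.08
= 7.02 J

7.02 J


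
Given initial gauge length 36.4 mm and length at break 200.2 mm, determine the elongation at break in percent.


Elongation = (Lf - L0) / L0 * 100
= (200.2 - 36.4) / 36.4 * 100
= 163.8 / 36.4 * 100
= 450.0%

450.0%


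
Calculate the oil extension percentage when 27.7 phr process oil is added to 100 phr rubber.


Oil % = oil / (100 + oil) * 100
= 27.7 / (100 + 27.7) * 100
= 27.7 / 127.7 * 100
= 21.69%

21.69%


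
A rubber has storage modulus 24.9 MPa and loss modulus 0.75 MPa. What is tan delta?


tan delta = E'' / E'
= 0.75 / 24.9
= 0.0301

tan delta = 0.0301


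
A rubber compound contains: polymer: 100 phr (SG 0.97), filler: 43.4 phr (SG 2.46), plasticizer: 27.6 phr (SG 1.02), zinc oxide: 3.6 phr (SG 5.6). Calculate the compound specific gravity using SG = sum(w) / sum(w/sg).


Sum of weights = 174.6
Volume contributions:
  polymer: 100/0.97 = 103.0928
  filler: 43.4/2.46 = 17.6423
  plasticizer: 27.6/1.02 = 27.0588
  zinc oxide: 3.6/5.6 = 0.6429
Sum of volumes = 148.4367
SG = 174.6 / 148.4367 = 1.176

SG = 1.176


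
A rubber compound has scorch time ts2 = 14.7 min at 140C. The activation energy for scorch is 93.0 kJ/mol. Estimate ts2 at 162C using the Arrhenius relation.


Convert temperatures: T1 = 140 + 273.15 = 413.15 K, T2 = 162 + 273.15 = 435.15 K
ts2_new = 14.7 * exp(93000 / 8.314 * (1/435.15 - 1/413.15))
1/T2 - 1/T1 = -1.2237e-04
ts2_new = 3.74 min

3.74 min


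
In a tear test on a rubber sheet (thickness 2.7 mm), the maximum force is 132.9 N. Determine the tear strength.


Tear strength = force / thickness
= 132.9 / 2.7
= 49.22 N/mm

49.22 N/mm


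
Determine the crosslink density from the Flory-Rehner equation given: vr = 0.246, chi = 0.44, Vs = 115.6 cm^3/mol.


ln(1 - vr) = ln(1 - 0.246) = -0.2824
Numerator = -((-0.2824) + 0.246 + 0.44 * 0.246^2) = 0.0097
Denominator = 115.6 * (0.246^(1/3) - 0.246/2) = 58.2142
nu = 0.0097 / 58.2142 = 1.6724e-04 mol/cm^3

1.6724e-04 mol/cm^3


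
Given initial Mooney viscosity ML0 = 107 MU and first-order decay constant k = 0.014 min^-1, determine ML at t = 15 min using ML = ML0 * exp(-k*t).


ML = ML0 * exp(-k * t)
ML = 107 * exp(-0.014 * 15)
ML = 107 * 0.8106
ML = 86.73 MU

86.73 MU


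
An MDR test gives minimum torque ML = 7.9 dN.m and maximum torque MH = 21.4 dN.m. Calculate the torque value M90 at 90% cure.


M90 = ML + 0.9 * (MH - ML)
M90 = 7.9 + 0.9 * (21.4 - 7.9)
M90 = 7.9 + 0.9 * 13.5
M90 = 20.05 dN.m

20.05 dN.m


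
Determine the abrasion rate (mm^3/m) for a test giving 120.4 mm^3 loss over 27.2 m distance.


Rate = volume_loss / distance
= 120.4 / 27.2
= 4.426 mm^3/m

4.426 mm^3/m


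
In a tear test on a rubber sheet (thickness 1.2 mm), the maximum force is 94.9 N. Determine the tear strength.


Tear strength = force / thickness
= 94.9 / 1.2
= 79.08 N/mm

79.08 N/mm


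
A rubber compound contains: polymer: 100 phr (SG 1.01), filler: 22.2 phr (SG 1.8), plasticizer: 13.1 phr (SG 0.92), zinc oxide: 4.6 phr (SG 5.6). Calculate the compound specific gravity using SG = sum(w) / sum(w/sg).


Sum of weights = 139.9
Volume contributions:
  polymer: 100/1.01 = 99.0099
  filler: 22.2/1.8 = 12.3333
  plasticizer: 13.1/0.92 = 14.2391
  zinc oxide: 4.6/5.6 = 0.8214
Sum of volumes = 126.4038
SG = 139.9 / 126.4038 = 1.107

SG = 1.107


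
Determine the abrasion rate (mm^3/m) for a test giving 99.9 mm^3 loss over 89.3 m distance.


Rate = volume_loss / distance
= 99.9 / 89.3
= 1.119 mm^3/m

1.119 mm^3/m


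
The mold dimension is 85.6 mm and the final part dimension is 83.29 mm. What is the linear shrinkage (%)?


Shrinkage = (mold - part) / mold * 100
= (85.6 - 83.29) / 85.6 * 100
= 2.31 / 85.6 * 100
= 2.7%

2.7%


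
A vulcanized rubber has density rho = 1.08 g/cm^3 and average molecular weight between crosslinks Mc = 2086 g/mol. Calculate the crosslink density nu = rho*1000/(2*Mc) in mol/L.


nu = rho * 1000 / (2 * Mc)
nu = 1.08 * 1000 / (2 * 2086)
nu = 1080.0 / 4172
nu = 0.2589 mol/L

0.2589 mol/L


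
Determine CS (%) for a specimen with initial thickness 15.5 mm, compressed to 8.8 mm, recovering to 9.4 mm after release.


CS = (t0 - recovered) / (t0 - ts) * 100
= (15.5 - 9.4) / (15.5 - 8.8) * 100
= 6.1 / 6.7 * 100
= 91.0%

91.0%


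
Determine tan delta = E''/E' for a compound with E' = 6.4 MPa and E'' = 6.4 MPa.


tan delta = E'' / E'
= 6.4 / 6.4
= 1.0

tan delta = 1.0


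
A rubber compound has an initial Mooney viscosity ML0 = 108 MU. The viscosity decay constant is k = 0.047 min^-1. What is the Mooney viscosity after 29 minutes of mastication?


ML = ML0 * exp(-k * t)
ML = 108 * exp(-0.047 * 29)
ML = 108 * 0.2559
ML = 27.64 MU

27.64 MU


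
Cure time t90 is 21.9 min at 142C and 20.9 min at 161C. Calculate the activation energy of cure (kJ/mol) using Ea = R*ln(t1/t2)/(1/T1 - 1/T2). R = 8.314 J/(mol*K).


T1 = 415.15 K, T2 = 434.15 K
1/T1 - 1/T2 = 1.0542e-04
ln(t1/t2) = ln(21.9/20.9) = 0.0467
Ea = 8.314 * 0.0467 / 1.0542e-04 = 3686.0951 J/mol
Ea = 3.69 kJ/mol

3.69 kJ/mol


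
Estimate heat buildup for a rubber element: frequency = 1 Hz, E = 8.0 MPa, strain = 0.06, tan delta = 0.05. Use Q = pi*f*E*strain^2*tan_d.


Q = pi * f * E * strain^2 * tan_d
= pi * 1 * 8.0 * 0.06^2 * 0.05
= pi * 1 * 8.0 * 0.0036 * 0.05
= 0.0045

Q = 0.0045


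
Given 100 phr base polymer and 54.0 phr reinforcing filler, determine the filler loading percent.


Filler % = filler / (rubber + filler) * 100
= 54.0 / (100 + 54.0) * 100
= 54.0 / 154.0 * 100
= 35.06%

35.06%


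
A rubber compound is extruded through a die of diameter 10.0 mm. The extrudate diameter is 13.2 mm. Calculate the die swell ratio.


Die swell ratio = D_extrudate / D_die
= 13.2 / 10.0
= 1.32

Die swell = 1.32


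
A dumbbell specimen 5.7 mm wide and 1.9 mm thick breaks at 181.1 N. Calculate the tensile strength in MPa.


Area = width * thickness = 5.7 * 1.9 = 10.83 mm^2
TS = force / area = 181.1 / 10.83 = 16.72 MPa

16.72 MPa


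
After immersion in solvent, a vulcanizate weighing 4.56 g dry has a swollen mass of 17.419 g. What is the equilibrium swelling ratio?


Q = W_swollen / W_dry
Q = 17.419 / 4.56
Q = 3.82

Q = 3.82


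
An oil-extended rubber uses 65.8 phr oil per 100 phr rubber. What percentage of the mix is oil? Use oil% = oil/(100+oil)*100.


Oil % = oil / (100 + oil) * 100
= 65.8 / (100 + 65.8) * 100
= 65.8 / 165.8 * 100
= 39.69%

39.69%


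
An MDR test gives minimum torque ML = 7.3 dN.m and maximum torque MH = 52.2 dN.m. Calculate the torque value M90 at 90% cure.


M90 = ML + 0.9 * (MH - ML)
M90 = 7.3 + 0.9 * (52.2 - 7.3)
M90 = 7.3 + 0.9 * 44.9
M90 = 47.71 dN.m

47.71 dN.m


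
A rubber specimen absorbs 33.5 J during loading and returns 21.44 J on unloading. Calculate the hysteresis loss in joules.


Hysteresis loss = loading - unloading
= 33.5 - 21.44
= 12.06 J

12.06 J


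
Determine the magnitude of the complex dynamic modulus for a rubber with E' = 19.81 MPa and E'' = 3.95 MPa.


|E*| = sqrt(E'^2 + E''^2)
= sqrt(19.81^2 + 3.95^2)
= sqrt(392.4361 + 15.6025)
= 20.2 MPa

20.2 MPa


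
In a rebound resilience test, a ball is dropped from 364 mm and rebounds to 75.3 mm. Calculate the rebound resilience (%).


Resilience = h_rebound / h_drop * 100
= 75.3 / 364 * 100
= 20.7%

20.7%


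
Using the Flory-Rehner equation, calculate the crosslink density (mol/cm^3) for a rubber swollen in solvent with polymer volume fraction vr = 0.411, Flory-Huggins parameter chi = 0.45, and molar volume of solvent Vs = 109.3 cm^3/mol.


ln(1 - vr) = ln(1 - 0.411) = -0.5293
Numerator = -((-0.5293) + 0.411 + 0.45 * 0.411^2) = 0.0423
Denominator = 109.3 * (0.411^(1/3) - 0.411/2) = 58.8033
nu = 0.0423 / 58.8033 = 7.1960e-04 mol/cm^3

7.1960e-04 mol/cm^3


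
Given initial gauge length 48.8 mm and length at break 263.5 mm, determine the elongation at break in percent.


Elongation = (Lf - L0) / L0 * 100
= (263.5 - 48.8) / 48.8 * 100
= 214.7 / 48.8 * 100
= 440.0%

440.0%


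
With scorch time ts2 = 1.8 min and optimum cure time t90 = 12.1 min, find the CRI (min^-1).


CRI = 100 / (t90 - ts2)
= 100 / (12.1 - 1.8)
= 100 / 10.3
= 9.71 min^-1

9.71 min^-1


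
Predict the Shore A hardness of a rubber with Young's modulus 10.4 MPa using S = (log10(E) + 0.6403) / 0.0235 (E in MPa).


log10(E) = 0.0235*S - 0.6403  =>  S = (log10(E) + 0.6403) / 0.0235
log10(10.4) = 1.017033
S = (1.017033 + 0.6403) / 0.0235 = 1.657333 / 0.0235
S = 70.5

Shore A = 70.5


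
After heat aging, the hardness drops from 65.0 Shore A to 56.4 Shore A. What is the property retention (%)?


Retention = aged / original * 100
= 56.4 / 65.0 * 100
= 86.8%

86.8%


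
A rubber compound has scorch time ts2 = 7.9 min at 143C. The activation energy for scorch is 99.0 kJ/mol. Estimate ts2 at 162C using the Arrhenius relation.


Convert temperatures: T1 = 143 + 273.15 = 416.15 K, T2 = 162 + 273.15 = 435.15 K
ts2_new = 7.9 * exp(99000 / 8.314 * (1/435.15 - 1/416.15))
1/T2 - 1/T1 = -1.0492e-04
ts2_new = 2.26 min

2.26 min


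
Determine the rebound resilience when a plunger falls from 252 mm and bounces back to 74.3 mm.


Resilience = h_rebound / h_drop * 100
= 74.3 / 252 * 100
= 29.5%

29.5%


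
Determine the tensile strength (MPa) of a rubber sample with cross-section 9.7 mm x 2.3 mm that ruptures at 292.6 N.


Area = width * thickness = 9.7 * 2.3 = 22.31 mm^2
TS = force / area = 292.6 / 22.31 = 13.12 MPa

13.12 MPa


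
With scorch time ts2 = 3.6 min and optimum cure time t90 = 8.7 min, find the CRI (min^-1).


CRI = 100 / (t90 - ts2)
= 100 / (8.7 - 3.6)
= 100 / 5.1
= 19.61 min^-1

19.61 min^-1


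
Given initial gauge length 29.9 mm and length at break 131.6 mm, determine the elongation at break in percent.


Elongation = (Lf - L0) / L0 * 100
= (131.6 - 29.9) / 29.9 * 100
= 101.7 / 29.9 * 100
= 340.1%

340.1%


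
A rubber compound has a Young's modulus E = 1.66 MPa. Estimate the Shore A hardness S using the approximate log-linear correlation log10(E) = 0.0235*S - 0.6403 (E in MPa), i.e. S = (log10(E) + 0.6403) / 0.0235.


log10(E) = 0.0235*S - 0.6403  =>  S = (log10(E) + 0.6403) / 0.0235
log10(1.66) = 0.220108
S = (0.220108 + 0.6403) / 0.0235 = 0.860408 / 0.0235
S = 36.6

Shore A = 36.6


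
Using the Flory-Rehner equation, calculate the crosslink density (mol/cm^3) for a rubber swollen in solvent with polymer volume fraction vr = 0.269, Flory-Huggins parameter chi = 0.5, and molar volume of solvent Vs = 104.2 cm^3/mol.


ln(1 - vr) = ln(1 - 0.269) = -0.3133
Numerator = -((-0.3133) + 0.269 + 0.5 * 0.269^2) = 0.0082
Denominator = 104.2 * (0.269^(1/3) - 0.269/2) = 53.2495
nu = 0.0082 / 53.2495 = 1.5327e-04 mol/cm^3

1.5327e-04 mol/cm^3


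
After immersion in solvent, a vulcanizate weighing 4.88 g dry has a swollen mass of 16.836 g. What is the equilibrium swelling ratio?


Q = W_swollen / W_dry
Q = 16.836 / 4.88
Q = 3.45

Q = 3.45


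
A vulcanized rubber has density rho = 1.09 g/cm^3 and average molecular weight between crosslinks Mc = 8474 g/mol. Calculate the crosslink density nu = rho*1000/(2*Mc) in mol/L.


nu = rho * 1000 / (2 * Mc)
nu = 1.09 * 1000 / (2 * 8474)
nu = 1090.0 / 16948
nu = 0.0643 mol/L

0.0643 mol/L


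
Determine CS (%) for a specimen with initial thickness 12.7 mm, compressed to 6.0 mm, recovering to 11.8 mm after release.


CS = (t0 - recovered) / (t0 - ts) * 100
= (12.7 - 11.8) / (12.7 - 6.0) * 100
= 0.9 / 6.7 * 100
= 13.4%

13.4%


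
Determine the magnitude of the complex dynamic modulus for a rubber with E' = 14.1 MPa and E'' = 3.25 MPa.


|E*| = sqrt(E'^2 + E''^2)
= sqrt(14.1^2 + 3.25^2)
= sqrt(198.8100 + 10.5625)
= 14.47 MPa

14.47 MPa


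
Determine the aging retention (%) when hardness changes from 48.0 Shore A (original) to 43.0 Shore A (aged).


Retention = aged / original * 100
= 43.0 / 48.0 * 100
= 89.6%

89.6%


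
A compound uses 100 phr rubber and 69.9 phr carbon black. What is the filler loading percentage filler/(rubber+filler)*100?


Filler % = filler / (rubber + filler) * 100
= 69.9 / (100 + 69.9) * 100
= 69.9 / 169.9 * 100
= 41.14%

41.14%


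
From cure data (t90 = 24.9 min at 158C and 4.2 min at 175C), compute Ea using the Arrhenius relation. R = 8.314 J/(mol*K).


T1 = 431.15 K, T2 = 448.15 K
1/T1 - 1/T2 = 8.7983e-05
ln(t1/t2) = ln(24.9/4.2) = 1.7798
Ea = 8.314 * 1.7798 / 8.7983e-05 = 168182.1934 J/mol
Ea = 168.18 kJ/mol

168.18 kJ/mol


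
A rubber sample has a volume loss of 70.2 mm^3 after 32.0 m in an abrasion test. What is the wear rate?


Rate = volume_loss / distance
= 70.2 / 32.0
= 2.194 mm^3/m

2.194 mm^3/m


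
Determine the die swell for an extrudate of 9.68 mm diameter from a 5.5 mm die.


Die swell ratio = D_extrudate / D_die
= 9.68 / 5.5
= 1.76

Die swell = 1.76


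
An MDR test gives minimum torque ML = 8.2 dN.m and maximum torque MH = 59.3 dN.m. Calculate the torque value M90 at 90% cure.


M90 = ML + 0.9 * (MH - ML)
M90 = 8.2 + 0.9 * (59.3 - 8.2)
M90 = 8.2 + 0.9 * 51.1
M90 = 54.19 dN.m

54.19 dN.m


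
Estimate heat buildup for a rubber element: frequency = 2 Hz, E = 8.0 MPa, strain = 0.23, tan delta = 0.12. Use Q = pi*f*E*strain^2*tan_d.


Q = pi * f * E * strain^2 * tan_d
= pi * 2 * 8.0 * 0.23^2 * 0.12
= pi * 2 * 8.0 * 0.0529 * 0.12
= 0.3191

Q = 0.3191


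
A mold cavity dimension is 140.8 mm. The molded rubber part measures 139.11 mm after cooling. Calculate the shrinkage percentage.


Shrinkage = (mold - part) / mold * 100
= (140.8 - 139.11) / 140.8 * 100
= 1.69 / 140.8 * 100
= 1.2%

1.2%


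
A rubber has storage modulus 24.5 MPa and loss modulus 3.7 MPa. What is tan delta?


tan delta = E'' / E'
= 3.7 / 24.5
= 0.151

tan delta = 0.151


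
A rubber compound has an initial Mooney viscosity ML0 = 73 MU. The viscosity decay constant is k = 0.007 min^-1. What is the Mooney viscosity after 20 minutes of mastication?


ML = ML0 * exp(-k * t)
ML = 73 * exp(-0.007 * 20)
ML = 73 * 0.8694
ML = 63.46 MU

63.46 MU


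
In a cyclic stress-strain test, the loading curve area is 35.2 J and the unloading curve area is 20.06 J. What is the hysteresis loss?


Hysteresis loss = loading - unloading
= 35.2 - 20.06
= 15.14 J

15.14 J


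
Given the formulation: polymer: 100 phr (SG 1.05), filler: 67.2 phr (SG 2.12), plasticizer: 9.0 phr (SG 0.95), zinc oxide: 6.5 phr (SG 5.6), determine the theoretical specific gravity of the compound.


Sum of weights = 182.7
Volume contributions:
  polymer: 100/1.05 = 95.2381
  filler: 67.2/2.12 = 31.6981
  plasticizer: 9.0/0.95 = 9.4737
  zinc oxide: 6.5/5.6 = 1.1607
Sum of volumes = 137.5706
SG = 182.7 / 137.5706 = 1.328

SG = 1.328


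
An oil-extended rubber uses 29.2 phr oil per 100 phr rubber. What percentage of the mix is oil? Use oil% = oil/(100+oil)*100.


Oil % = oil / (100 + oil) * 100
= 29.2 / (100 + 29.2) * 100
= 29.2 / 129.2 * 100
= 22.6%

22.6%


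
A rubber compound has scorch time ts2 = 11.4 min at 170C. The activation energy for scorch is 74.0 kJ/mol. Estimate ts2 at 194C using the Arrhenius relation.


Convert temperatures: T1 = 170 + 273.15 = 443.15 K, T2 = 194 + 273.15 = 467.15 K
ts2_new = 11.4 * exp(74000 / 8.314 * (1/467.15 - 1/443.15))
1/T2 - 1/T1 = -1.1593e-04
ts2_new = 4.06 min

4.06 min


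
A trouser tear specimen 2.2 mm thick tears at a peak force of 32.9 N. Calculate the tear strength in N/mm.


Tear strength = force / thickness
= 32.9 / 2.2
= 14.95 N/mm

14.95 N/mm


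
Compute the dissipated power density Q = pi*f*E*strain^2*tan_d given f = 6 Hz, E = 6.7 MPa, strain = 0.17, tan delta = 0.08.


Q = pi * f * E * strain^2 * tan_d
= pi * 6 * 6.7 * 0.17^2 * 0.08
= pi * 6 * 6.7 * 0.0289 * 0.08
= 0.2920

Q = 0.2920


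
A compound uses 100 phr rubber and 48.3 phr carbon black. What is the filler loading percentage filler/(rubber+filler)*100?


Filler % = filler / (rubber + filler) * 100
= 48.3 / (100 + 48.3) * 100
= 48.3 / 148.3 * 100
= 32.57%

32.57%


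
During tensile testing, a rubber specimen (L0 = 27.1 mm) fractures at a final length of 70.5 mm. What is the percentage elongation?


Elongation = (Lf - L0) / L0 * 100
= (70.5 - 27.1) / 27.1 * 100
= 43.4 / 27.1 * 100
= 160.1%

160.1%


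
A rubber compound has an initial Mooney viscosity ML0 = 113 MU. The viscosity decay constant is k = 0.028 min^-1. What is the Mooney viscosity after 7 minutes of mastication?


ML = ML0 * exp(-k * t)
ML = 113 * exp(-0.028 * 7)
ML = 113 * 0.8220
ML = 92.89 MU

92.89 MU


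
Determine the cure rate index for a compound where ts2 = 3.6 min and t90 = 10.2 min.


CRI = 100 / (t90 - ts2)
= 100 / (10.2 - 3.6)
= 100 / 6.6
= 15.15 min^-1

15.15 min^-1


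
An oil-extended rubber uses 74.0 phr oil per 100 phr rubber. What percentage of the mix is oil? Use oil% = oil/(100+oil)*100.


Oil % = oil / (100 + oil) * 100
= 74.0 / (100 + 74.0) * 100
= 74.0 / 174.0 * 100
= 42.53%

42.53%


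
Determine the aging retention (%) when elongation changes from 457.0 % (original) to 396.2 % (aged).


Retention = aged / original * 100
= 396.2 / 457.0 * 100
= 86.7%

86.7%


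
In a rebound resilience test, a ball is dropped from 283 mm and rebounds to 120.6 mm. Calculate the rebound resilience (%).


Resilience = h_rebound / h_drop * 100
= 120.6 / 283 * 100
= 42.6%

42.6%


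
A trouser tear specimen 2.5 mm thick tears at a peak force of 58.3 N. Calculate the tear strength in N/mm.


Tear strength = force / thickness
= 58.3 / 2.5
= 23.32 N/mm

23.32 N/mm


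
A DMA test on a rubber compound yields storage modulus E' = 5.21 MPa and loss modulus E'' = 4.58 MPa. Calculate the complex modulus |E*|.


|E*| = sqrt(E'^2 + E''^2)
= sqrt(5.21^2 + 4.58^2)
= sqrt(27.1441 + 20.9764)
= 6.937 MPa

6.937 MPa


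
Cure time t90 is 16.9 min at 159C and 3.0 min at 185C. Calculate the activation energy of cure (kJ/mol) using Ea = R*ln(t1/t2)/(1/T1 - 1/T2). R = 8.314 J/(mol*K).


T1 = 432.15 K, T2 = 458.15 K
1/T1 - 1/T2 = 1.3132e-04
ln(t1/t2) = ln(16.9/3.0) = 1.7287
Ea = 8.314 * 1.7287 / 1.3132e-04 = 109445.7363 J/mol
Ea = 109.45 kJ/mol

109.45 kJ/mol


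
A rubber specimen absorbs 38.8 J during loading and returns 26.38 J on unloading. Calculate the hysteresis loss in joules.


Hysteresis loss = loading - unloading
= 38.8 - 26.38
= 12.42 J

12.42 J


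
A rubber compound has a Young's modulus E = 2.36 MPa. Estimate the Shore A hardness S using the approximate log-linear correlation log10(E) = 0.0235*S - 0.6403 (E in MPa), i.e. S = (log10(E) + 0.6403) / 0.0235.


log10(E) = 0.0235*S - 0.6403  =>  S = (log10(E) + 0.6403) / 0.0235
log10(2.36) = 0.372912
S = (0.372912 + 0.6403) / 0.0235 = 1.013212 / 0.0235
S = 43.1

Shore A = 43.1


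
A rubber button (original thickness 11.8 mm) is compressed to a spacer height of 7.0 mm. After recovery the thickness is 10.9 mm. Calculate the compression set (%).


CS = (t0 - recovered) / (t0 - ts) * 100
= (11.8 - 10.9) / (11.8 - 7.0) * 100
= 0.9 / 4.8 * 100
= 18.8%

18.8%


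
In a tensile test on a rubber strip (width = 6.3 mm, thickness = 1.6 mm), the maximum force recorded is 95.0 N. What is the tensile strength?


Area = width * thickness = 6.3 * 1.6 = 10.08 mm^2
TS = force / area = 95.0 / 10.08 = 9.42 MPa

9.42 MPa


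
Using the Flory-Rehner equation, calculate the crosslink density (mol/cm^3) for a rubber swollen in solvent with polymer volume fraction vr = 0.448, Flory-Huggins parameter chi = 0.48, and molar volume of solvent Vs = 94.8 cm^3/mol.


ln(1 - vr) = ln(1 - 0.448) = -0.5942
Numerator = -((-0.5942) + 0.448 + 0.48 * 0.448^2) = 0.0499
Denominator = 94.8 * (0.448^(1/3) - 0.448/2) = 51.3032
nu = 0.0499 / 51.3032 = 9.7205e-04 mol/cm^3

9.7205e-04 mol/cm^3


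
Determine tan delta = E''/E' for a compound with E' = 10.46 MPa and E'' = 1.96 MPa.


tan delta = E'' / E'
= 1.96 / 10.46
= 0.1874

tan delta = 0.1874


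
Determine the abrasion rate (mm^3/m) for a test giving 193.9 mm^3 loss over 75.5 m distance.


Rate = volume_loss / distance
= 193.9 / 75.5
= 2.568 mm^3/m

2.568 mm^3/m


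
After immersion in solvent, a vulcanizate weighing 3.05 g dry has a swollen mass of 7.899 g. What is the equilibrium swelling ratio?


Q = W_swollen / W_dry
Q = 7.899 / 3.05
Q = 2.59

Q = 2.59


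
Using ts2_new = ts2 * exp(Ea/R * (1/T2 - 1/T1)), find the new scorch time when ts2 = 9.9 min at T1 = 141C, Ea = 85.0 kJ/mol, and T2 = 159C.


Convert temperatures: T1 = 141 + 273.15 = 414.15 K, T2 = 159 + 273.15 = 432.15 K
ts2_new = 9.9 * exp(85000 / 8.314 * (1/432.15 - 1/414.15))
1/T2 - 1/T1 = -1.0057e-04
ts2_new = 3.54 min

3.54 min


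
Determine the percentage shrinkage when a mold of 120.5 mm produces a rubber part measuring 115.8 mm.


Shrinkage = (mold - part) / mold * 100
= (120.5 - 115.8) / 120.5 * 100
= 4.7 / 120.5 * 100
= 3.9%

3.9%


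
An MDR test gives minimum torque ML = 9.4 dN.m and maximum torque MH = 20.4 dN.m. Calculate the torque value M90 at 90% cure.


M90 = ML + 0.9 * (MH - ML)
M90 = 9.4 + 0.9 * (20.4 - 9.4)
M90 = 9.4 + 0.9 * 11.0
M90 = 19.3 dN.m

19.3 dN.m


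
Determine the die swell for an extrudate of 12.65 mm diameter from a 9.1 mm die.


Die swell ratio = D_extrudate / D_die
= 12.65 / 9.1
= 1.39

Die swell = 1.39


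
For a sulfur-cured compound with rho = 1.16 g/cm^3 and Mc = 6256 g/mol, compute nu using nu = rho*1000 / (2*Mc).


nu = rho * 1000 / (2 * Mc)
nu = 1.16 * 1000 / (2 * 6256)
nu = 1160.0 / 12512
nu = 0.0927 mol/L

0.0927 mol/L


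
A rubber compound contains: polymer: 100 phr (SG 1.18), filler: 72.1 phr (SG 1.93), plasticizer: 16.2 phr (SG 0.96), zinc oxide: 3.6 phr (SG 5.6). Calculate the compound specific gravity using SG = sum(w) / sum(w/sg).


Sum of weights = 191.9
Volume contributions:
  polymer: 100/1.18 = 84.7458
  filler: 72.1/1.93 = 37.3575
  plasticizer: 16.2/0.96 = 16.8750
  zinc oxide: 3.6/5.6 = 0.6429
Sum of volumes = 139.6211
SG = 191.9 / 139.6211 = 1.374

SG = 1.374


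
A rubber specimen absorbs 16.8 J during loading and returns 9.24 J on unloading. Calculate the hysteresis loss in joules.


Hysteresis loss = loading - unloading
= 16.8 - 9.24
= 7.56 J

7.56 J


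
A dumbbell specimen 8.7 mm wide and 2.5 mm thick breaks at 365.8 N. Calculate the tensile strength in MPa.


Area = width * thickness = 8.7 * 2.5 = 21.75 mm^2
TS = force / area = 365.8 / 21.75 = 16.82 MPa

16.82 MPa


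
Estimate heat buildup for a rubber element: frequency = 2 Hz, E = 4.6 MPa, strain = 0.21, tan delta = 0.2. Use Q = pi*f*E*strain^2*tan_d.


Q = pi * f * E * strain^2 * tan_d
= pi * 2 * 4.6 * 0.21^2 * 0.2
= pi * 2 * 4.6 * 0.0441 * 0.2
= 0.2549

Q = 0.2549


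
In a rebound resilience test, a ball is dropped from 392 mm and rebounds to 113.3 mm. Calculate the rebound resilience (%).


Resilience = h_rebound / h_drop * 100
= 113.3 / 392 * 100
= 28.9%

28.9%


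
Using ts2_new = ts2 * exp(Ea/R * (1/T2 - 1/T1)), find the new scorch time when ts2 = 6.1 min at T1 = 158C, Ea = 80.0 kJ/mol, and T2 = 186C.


Convert temperatures: T1 = 158 + 273.15 = 431.15 K, T2 = 186 + 273.15 = 459.15 K
ts2_new = 6.1 * exp(80000 / 8.314 * (1/459.15 - 1/431.15))
1/T2 - 1/T1 = -1.4144e-04
ts2_new = 1.56 min

1.56 min


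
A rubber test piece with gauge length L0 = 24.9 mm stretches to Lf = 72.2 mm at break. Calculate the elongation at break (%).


Elongation = (Lf - L0) / L0 * 100
= (72.2 - 24.9) / 24.9 * 100
= 47.3 / 24.9 * 100
= 190.0%

190.0%


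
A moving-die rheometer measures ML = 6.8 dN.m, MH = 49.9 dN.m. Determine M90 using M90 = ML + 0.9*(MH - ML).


M90 = ML + 0.9 * (MH - ML)
M90 = 6.8 + 0.9 * (49.9 - 6.8)
M90 = 6.8 + 0.9 * 43.1
M90 = 45.59 dN.m

45.59 dN.m


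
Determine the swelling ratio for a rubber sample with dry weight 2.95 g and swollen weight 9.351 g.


Q = W_swollen / W_dry
Q = 9.351 / 2.95
Q = 3.17

Q = 3.17


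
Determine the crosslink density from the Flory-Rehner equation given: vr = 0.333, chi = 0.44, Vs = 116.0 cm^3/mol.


ln(1 - vr) = ln(1 - 0.333) = -0.4050
Numerator = -((-0.4050) + 0.333 + 0.44 * 0.333^2) = 0.0232
Denominator = 116.0 * (0.333^(1/3) - 0.333/2) = 61.0891
nu = 0.0232 / 61.0891 = 3.7935e-04 mol/cm^3

3.7935e-04 mol/cm^3


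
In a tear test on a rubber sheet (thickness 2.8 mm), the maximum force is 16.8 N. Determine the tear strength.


Tear strength = force / thickness
= 16.8 / 2.8
= 6.0 N/mm

6.0 N/mm


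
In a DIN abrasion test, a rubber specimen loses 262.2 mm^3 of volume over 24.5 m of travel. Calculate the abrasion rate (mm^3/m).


Rate = volume_loss / distance
= 262.2 / 24.5
= 10.702 mm^3/m

10.702 mm^3/m


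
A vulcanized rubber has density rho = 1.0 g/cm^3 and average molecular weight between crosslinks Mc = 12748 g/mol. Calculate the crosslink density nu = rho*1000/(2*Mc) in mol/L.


nu = rho * 1000 / (2 * Mc)
nu = 1.0 * 1000 / (2 * 12748)
nu = 1000.0 / 25496
nu = 0.0392 mol/L

0.0392 mol/L


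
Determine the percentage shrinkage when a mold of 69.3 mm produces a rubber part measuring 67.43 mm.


Shrinkage = (mold - part) / mold * 100
= (69.3 - 67.43) / 69.3 * 100
= 1.87 / 69.3 * 100
= 2.7%

2.7%


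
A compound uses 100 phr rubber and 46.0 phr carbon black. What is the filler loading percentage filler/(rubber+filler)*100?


Filler % = filler / (rubber + filler) * 100
= 46.0 / (100 + 46.0) * 100
= 46.0 / 146.0 * 100
= 31.51%

31.51%


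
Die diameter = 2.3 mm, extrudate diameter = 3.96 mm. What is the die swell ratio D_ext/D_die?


Die swell ratio = D_extrudate / D_die
= 3.96 / 2.3
= 1.722

Die swell = 1.722


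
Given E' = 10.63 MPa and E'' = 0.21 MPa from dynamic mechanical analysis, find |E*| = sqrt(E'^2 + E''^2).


|E*| = sqrt(E'^2 + E''^2)
= sqrt(10.63^2 + 0.21^2)
= sqrt(112.9969 + 0.0441)
= 10.632 MPa

10.632 MPa


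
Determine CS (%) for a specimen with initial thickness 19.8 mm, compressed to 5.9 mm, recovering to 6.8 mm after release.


CS = (t0 - recovered) / (t0 - ts) * 100
= (19.8 - 6.8) / (19.8 - 5.9) * 100
= 13.0 / 13.9 * 100
= 93.5%

93.5%


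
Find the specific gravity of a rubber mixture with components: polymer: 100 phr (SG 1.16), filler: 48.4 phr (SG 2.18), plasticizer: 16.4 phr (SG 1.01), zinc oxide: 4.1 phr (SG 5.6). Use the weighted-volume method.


Sum of weights = 168.9
Volume contributions:
  polymer: 100/1.16 = 86.2069
  filler: 48.4/2.18 = 22.2018
  plasticizer: 16.4/1.01 = 16.2376
  zinc oxide: 4.1/5.6 = 0.7321
Sum of volumes = 125.3785
SG = 168.9 / 125.3785 = 1.347

SG = 1.347


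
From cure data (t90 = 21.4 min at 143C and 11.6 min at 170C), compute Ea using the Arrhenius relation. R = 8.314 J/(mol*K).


T1 = 416.15 K, T2 = 443.15 K
1/T1 - 1/T2 = 1.4641e-04
ln(t1/t2) = ln(21.4/11.6) = 0.6124
Ea = 8.314 * 0.6124 / 1.4641e-04 = 34775.3922 J/mol
Ea = 34.78 kJ/mol

34.78 kJ/mol


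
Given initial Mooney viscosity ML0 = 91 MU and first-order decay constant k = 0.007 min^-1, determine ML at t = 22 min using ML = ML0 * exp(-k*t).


ML = ML0 * exp(-k * t)
ML = 91 * exp(-0.007 * 22)
ML = 91 * 0.8573
ML = 78.01 MU

78.01 MU


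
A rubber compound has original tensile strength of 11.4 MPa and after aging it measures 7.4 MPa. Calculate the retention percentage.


Retention = aged / original * 100
= 7.4 / 11.4 * 100
= 64.9%

64.9%


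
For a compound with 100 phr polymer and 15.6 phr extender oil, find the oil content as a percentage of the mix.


Oil % = oil / (100 + oil) * 100
= 15.6 / (100 + 15.6) * 100
= 15.6 / 115.6 * 100
= 13.49%

13.49%


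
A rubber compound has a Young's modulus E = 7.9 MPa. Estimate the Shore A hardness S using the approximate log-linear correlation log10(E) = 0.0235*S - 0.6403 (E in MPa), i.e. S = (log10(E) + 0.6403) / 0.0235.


log10(E) = 0.0235*S - 0.6403  =>  S = (log10(E) + 0.6403) / 0.0235
log10(7.9) = 0.897627
S = (0.897627 + 0.6403) / 0.0235 = 1.537927 / 0.0235
S = 65.4

Shore A = 65.4


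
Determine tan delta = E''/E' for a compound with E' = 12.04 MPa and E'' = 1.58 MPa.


tan delta = E'' / E'
= 1.58 / 12.04
= 0.1312

tan delta = 0.1312


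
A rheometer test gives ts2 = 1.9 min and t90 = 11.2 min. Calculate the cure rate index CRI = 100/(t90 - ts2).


CRI = 100 / (t90 - ts2)
= 100 / (11.2 - 1.9)
= 100 / 9.3
= 10.75 min^-1

10.75 min^-1


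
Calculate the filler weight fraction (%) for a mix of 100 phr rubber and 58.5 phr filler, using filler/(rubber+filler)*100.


Filler % = filler / (rubber + filler) * 100
= 58.5 / (100 + 58.5) * 100
= 58.5 / 158.5 * 100
= 36.91%

36.91%


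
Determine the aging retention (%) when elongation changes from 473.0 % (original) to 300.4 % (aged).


Retention = aged / original * 100
= 300.4 / 473.0 * 100
= 63.5%

63.5%


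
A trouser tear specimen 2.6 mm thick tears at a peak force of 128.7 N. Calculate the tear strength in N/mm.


Tear strength = force / thickness
= 128.7 / 2.6
= 49.5 N/mm

49.5 N/mm


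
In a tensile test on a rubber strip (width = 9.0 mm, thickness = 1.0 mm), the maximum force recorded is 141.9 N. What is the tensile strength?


Area = width * thickness = 9.0 * 1.0 = 9.0 mm^2
TS = force / area = 141.9 / 9.0 = 15.77 MPa

15.77 MPa


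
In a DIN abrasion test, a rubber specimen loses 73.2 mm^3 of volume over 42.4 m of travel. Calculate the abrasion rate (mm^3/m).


Rate = volume_loss / distance
= 73.2 / 42.4
= 1.726 mm^3/m

1.726 mm^3/m


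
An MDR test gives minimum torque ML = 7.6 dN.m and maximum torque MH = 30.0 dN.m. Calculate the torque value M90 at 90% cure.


M90 = ML + 0.9 * (MH - ML)
M90 = 7.6 + 0.9 * (30.0 - 7.6)
M90 = 7.6 + 0.9 * 22.4
M90 = 27.76 dN.m

27.76 dN.m


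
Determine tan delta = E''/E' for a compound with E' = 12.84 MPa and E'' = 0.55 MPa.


tan delta = E'' / E'
= 0.55 / 12.84
= 0.0428

tan delta = 0.0428


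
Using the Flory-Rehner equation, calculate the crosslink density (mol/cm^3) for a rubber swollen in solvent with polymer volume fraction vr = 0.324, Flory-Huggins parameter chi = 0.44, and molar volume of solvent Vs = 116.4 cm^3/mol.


ln(1 - vr) = ln(1 - 0.324) = -0.3916
Numerator = -((-0.3916) + 0.324 + 0.44 * 0.324^2) = 0.0214
Denominator = 116.4 * (0.324^(1/3) - 0.324/2) = 61.0900
nu = 0.0214 / 61.0900 = 3.4986e-04 mol/cm^3

3.4986e-04 mol/cm^3


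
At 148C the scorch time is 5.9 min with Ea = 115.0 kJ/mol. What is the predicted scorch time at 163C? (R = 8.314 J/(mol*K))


Convert temperatures: T1 = 148 + 273.15 = 421.15 K, T2 = 163 + 273.15 = 436.15 K
ts2_new = 5.9 * exp(115000 / 8.314 * (1/436.15 - 1/421.15))
1/T2 - 1/T1 = -8.1662e-05
ts2_new = 1.91 min

1.91 min


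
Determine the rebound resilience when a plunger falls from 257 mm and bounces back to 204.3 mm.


Resilience = h_rebound / h_drop * 100
= 204.3 / 257 * 100
= 79.5%

79.5%


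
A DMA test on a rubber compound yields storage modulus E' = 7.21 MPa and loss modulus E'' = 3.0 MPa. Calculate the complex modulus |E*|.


|E*| = sqrt(E'^2 + E''^2)
= sqrt(7.21^2 + 3.0^2)
= sqrt(51.9841 + 9.0000)
= 7.809 MPa

7.809 MPa


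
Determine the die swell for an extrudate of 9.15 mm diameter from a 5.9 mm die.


Die swell ratio = D_extrudate / D_die
= 9.15 / 5.9
= 1.551

Die swell = 1.551


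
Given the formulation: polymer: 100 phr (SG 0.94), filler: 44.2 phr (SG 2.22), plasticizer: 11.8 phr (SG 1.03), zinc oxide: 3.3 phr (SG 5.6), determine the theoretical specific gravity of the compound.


Sum of weights = 159.3
Volume contributions:
  polymer: 100/0.94 = 106.3830
  filler: 44.2/2.22 = 19.9099
  plasticizer: 11.8/1.03 = 11.4563
  zinc oxide: 3.3/5.6 = 0.5893
Sum of volumes = 138.3385
SG = 159.3 / 138.3385 = 1.152

SG = 1.152


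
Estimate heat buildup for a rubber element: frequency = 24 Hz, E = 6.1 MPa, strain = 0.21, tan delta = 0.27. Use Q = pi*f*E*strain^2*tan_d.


Q = pi * f * E * strain^2 * tan_d
= pi * 24 * 6.1 * 0.21^2 * 0.27
= pi * 24 * 6.1 * 0.0441 * 0.27
= 5.4764

Q = 5.4764


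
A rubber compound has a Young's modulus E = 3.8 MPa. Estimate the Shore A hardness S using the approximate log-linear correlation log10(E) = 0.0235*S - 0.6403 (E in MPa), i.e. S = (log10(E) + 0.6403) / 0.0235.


log10(E) = 0.0235*S - 0.6403  =>  S = (log10(E) + 0.6403) / 0.0235
log10(3.8) = 0.579784
S = (0.579784 + 0.6403) / 0.0235 = 1.220084 / 0.0235
S = 51.9

Shore A = 51.9


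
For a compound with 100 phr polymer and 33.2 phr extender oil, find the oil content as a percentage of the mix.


Oil % = oil / (100 + oil) * 100
= 33.2 / (100 + 33.2) * 100
= 33.2 / 133.2 * 100
= 24.92%

24.92%


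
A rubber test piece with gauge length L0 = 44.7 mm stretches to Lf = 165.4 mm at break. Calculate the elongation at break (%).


Elongation = (Lf - L0) / L0 * 100
= (165.4 - 44.7) / 44.7 * 100
= 120.7 / 44.7 * 100
= 270.0%

270.0%


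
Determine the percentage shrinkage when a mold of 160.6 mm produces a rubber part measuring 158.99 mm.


Shrinkage = (mold - part) / mold * 100
= (160.6 - 158.99) / 160.6 * 100
= 1.61 / 160.6 * 100
= 1.0%

1.0%


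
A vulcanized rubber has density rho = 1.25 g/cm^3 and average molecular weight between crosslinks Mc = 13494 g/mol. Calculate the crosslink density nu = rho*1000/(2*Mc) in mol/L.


nu = rho * 1000 / (2 * Mc)
nu = 1.25 * 1000 / (2 * 13494)
nu = 1250.0 / 26988
nu = 0.0463 mol/L

0.0463 mol/L


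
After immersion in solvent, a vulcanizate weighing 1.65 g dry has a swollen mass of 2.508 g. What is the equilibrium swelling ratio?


Q = W_swollen / W_dry
Q = 2.508 / 1.65
Q = 1.52

Q = 1.52


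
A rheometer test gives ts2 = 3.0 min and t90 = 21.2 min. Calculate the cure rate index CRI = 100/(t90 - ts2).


CRI = 100 / (t90 - ts2)
= 100 / (21.2 - 3.0)
= 100 / 18.2
= 5.49 min^-1

5.49 min^-1


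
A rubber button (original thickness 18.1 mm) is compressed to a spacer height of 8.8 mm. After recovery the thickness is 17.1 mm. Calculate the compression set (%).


CS = (t0 - recovered) / (t0 - ts) * 100
= (18.1 - 17.1) / (18.1 - 8.8) * 100
= 1.0 / 9.3 * 100
= 10.8%

10.8%


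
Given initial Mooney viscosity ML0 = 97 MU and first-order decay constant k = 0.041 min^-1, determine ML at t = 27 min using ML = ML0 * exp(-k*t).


ML = ML0 * exp(-k * t)
ML = 97 * exp(-0.041 * 27)
ML = 97 * 0.3305
ML = 32.06 MU

32.06 MU


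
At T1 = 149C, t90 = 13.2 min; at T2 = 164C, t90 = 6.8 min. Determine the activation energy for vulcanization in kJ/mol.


T1 = 422.15 K, T2 = 437.15 K
1/T1 - 1/T2 = 8.1282e-05
ln(t1/t2) = ln(13.2/6.8) = 0.6633
Ea = 8.314 * 0.6633 / 8.1282e-05 = 67845.6876 J/mol
Ea = 67.85 kJ/mol

67.85 kJ/mol
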